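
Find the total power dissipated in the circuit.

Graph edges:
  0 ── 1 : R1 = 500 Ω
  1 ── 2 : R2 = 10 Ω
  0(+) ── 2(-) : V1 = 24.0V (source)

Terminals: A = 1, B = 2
Nodal analysis, taking node 2 as the 0 V reference.
Source V1 fixes V_0 = 24 V.
KCL at each unknown node (sum of currents leaving = 0; resistances in Ω):
  Node 1: (V_1 - 24)/500 + (V_1 - 0)/10 = 0
Collecting terms: 0.102 × V_1 = 0.048  =>  V_1 = 0.4706 V
Power in each resistor, P = (ΔV)²/R:
  P_R1 = (24 - 0.4706)²/500 = 1.107 W
  P_R2 = (0.4706 - 0)²/10 = 0.02215 W
P_total = P_R1 + P_R2 = 1.129 W

Final answer: 1.129 W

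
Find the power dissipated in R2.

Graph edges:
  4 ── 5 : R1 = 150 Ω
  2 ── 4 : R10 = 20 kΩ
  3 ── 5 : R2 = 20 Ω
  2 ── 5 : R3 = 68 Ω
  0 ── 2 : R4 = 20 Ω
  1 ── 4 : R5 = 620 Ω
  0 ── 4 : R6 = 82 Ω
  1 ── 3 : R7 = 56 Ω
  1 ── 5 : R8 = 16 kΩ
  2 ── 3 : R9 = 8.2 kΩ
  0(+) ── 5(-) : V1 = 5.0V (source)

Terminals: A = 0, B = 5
Nodal analysis, taking node 5 as the 0 V reference.
Source V1 fixes V_0 = 5 V.
KCL at each unknown node (sum of currents leaving = 0; resistances in Ω):
  Node 1: (V_1 - V_4)/620 + (V_1 - V_3)/56 + (V_1 - 0)/16000 = 0
  Node 2: (V_2 - 0)/68 + (V_2 - 5)/20 + (V_2 - V_3)/8200 + (V_2 - V_4)/20000 = 0
  Node 3: (V_3 - 0)/20 + (V_3 - V_1)/56 + (V_3 - V_2)/8200 = 0
  Node 4: (V_4 - 0)/150 + (V_4 - V_1)/620 + (V_4 - 5)/82 + (V_4 - V_2)/20000 = 0
Collecting terms (coefficients in siemens):
  0.01953·V_1 - 0.01786·V_3 - 0.001613·V_4 = 0
  0.06488·V_2 - 0.000122·V_3 - 0.00005·V_4 = 0.25
  0.06798·V_3 - 0.01786·V_1 - 0.000122·V_2 = 0
  0.02052·V_4 - 0.001613·V_1 - 0.00005·V_2 = 0.06098
Solving these 4 simultaneous equations (Gaussian elimination) gives:
  V_1 = 0.3351 V, V_2 = 3.856 V, V_3 = 0.09493 V, V_4 = 3.007 V
I_R2 = (V_3 - V_5)/R2 = (0.09493 - 0)/20 = 0.004747 A
P_R2 = I_R2² × R2 = (0.004747)² × 20 = 0.0004506 W

Final answer: 0.0004506 W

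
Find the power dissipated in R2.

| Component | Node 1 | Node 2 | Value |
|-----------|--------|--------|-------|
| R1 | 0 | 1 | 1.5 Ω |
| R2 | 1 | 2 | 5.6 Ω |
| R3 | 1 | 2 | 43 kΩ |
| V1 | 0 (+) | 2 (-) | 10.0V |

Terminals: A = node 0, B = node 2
Nodal analysis, taking node 2 as the 0 V reference.
Source V1 fixes V_0 = 10 V.
KCL at each unknown node (sum of currents leaving = 0; resistances in Ω):
  Node 1: (V_1 - 10)/1.5 + (V_1 - 0)/5.6 + (V_1 - 0)/43000 = 0
Collecting terms: 0.8453 × V_1 = 6.667  =>  V_1 = 7.887 V
I_R2 = (V_1 - V_2)/R2 = (7.887 - 0)/5.6 = 1.408 A
P_R2 = I_R2² × R2 = (1.408)² × 5.6 = 11.11 W

Final answer: 11.11 W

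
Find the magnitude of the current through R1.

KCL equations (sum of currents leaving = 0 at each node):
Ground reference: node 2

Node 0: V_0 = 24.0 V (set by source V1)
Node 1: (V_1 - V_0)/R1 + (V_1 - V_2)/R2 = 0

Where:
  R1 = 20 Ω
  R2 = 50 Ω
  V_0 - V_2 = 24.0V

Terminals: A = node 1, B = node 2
Nodal analysis, taking node 2 as the 0 V reference.
Source V1 fixes V_0 = 24 V.
KCL at each unknown node (sum of currents leaving = 0; resistances in Ω):
  Node 1: (V_1 - 24)/20 + (V_1 - 0)/50 = 0
Collecting terms: 0.07 × V_1 = 1.2  =>  V_1 = 17.14 V
I_R1 = (V_0 - V_1)/R1 = (24 - 17.14)/20 = 0.3429 A
|I_R1| = 0.3429 A

Final answer: |I_R1| = 0.3429 A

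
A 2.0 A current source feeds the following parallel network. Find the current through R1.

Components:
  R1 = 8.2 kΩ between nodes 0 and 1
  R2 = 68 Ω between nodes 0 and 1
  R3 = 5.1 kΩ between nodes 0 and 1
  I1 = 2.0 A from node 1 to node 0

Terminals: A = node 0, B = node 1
All resistors sit directly between nodes 0 and 1, so they are in parallel and share one voltage V; the full source current 2 A splits among them.
1/R_par = 1/8200 + 1/68 + 1/5100 = 0.01502 S  =>  R_par = 66.56 Ω
V = I × R_par = 2 × 66.56 = 133.1 V
I_R1 = V/R1 = 133.1/8200 = 0.01623 A

Final answer: 0.01623 A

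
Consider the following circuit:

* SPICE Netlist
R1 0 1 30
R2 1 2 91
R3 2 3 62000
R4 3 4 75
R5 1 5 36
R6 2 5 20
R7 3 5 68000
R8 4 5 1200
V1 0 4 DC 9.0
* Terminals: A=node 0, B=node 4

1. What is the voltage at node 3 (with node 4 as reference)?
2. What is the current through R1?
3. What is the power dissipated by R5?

Nodal analysis, taking node 4 as the 0 V reference.
Source V1 fixes V_0 = 9 V.
KCL at each unknown node (sum of currents leaving = 0; resistances in Ω):
  Node 1: (V_1 - 9)/30 + (V_1 - V_2)/91 + (V_1 - V_5)/36 = 0
  Node 2: (V_2 - V_1)/91 + (V_2 - V_3)/62000 + (V_2 - V_5)/20 = 0
  Node 3: (V_3 - V_2)/62000 + (V_3 - 0)/75 + (V_3 - V_5)/68000 = 0
  Node 5: (V_5 - V_1)/36 + (V_5 - V_2)/20 + (V_5 - V_3)/68000 + (V_5 - 0)/1200 = 0
Collecting terms (coefficients in siemens):
  0.0721·V_1 - 0.01099·V_2 - 0.02778·V_5 = 0.3
  0.06101·V_2 - 0.01099·V_1 - 0.00001613·V_3 - 0.05·V_5 = 0
  0.01336·V_3 - 0.00001613·V_2 - 0.00001471·V_5 = 0
  0.07863·V_5 - 0.02778·V_1 - 0.05·V_2 - 0.00001471·V_3 = 0
Solving these 4 simultaneous equations (Gaussian elimination) gives:
  V_1 = 8.778 V, V_2 = 8.611 V, V_3 = 0.01983 V, V_5 = 8.577 V
Part 1:
  Read off the nodal solution: V_3 = 0.01983 V
Part 2:
  I_R1 = (V_0 - V_1)/R1 = (9 - 8.778)/30 = 0.007412 A
  Magnitude: I_R1 = 0.007412 A
Part 3:
  I_R5 = (V_1 - V_5)/R5 = (8.778 - 8.577)/36 = 0.005578 A
  P_R5 = I_R5² × R5 = (0.005578)² × 36 = 0.00112 W

Final answers:
1. V_3 = 0.01983 V
2. I_R1 = 0.007412 A
3. P_R5 = 0.00112 W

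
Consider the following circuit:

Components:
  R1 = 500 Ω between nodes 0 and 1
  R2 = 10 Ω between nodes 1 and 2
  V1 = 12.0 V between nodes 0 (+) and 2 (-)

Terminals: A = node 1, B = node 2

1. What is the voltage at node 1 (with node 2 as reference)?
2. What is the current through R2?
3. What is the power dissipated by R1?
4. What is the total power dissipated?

Nodal analysis, taking node 2 as the 0 V reference.
Source V1 fixes V_0 = 12 V.
KCL at each unknown node (sum of currents leaving = 0; resistances in Ω):
  Node 1: (V_1 - 12)/500 + (V_1 - 0)/10 = 0
Collecting terms: 0.102 × V_1 = 0.024  =>  V_1 = 0.2353 V
Part 1:
  Read off the nodal solution: V_1 = 0.2353 V
Part 2:
  I_R2 = (V_1 - V_2)/R2 = (0.2353 - 0)/10 = 0.02353 A
  Magnitude: I_R2 = 0.02353 A
Part 3:
  I_R1 = (V_0 - V_1)/R1 = (12 - 0.2353)/500 = 0.02353 A
  P_R1 = I_R1² × R1 = (0.02353)² × 500 = 0.2768 W
Part 4:
  Power in each resistor, P = (ΔV)²/R:
    P_R1 = (12 - 0.2353)²/500 = 0.2768 W
    P_R2 = (0.2353 - 0)²/10 = 0.005536 W
  P_total = P_R1 + P_R2 = 0.2824 W

Final answers:
1. V_1 = 0.2353 V
2. I_R2 = 0.02353 A
3. P_R1 = 0.2768 W
4. P_total = 0.2824 W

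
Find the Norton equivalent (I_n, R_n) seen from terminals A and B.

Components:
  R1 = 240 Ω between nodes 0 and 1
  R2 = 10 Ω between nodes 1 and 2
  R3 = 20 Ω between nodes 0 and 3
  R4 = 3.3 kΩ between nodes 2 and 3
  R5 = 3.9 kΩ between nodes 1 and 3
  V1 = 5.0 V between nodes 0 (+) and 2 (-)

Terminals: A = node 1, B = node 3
Find the Thévenin equivalent first; then I_n = V_th/R_th and R_n = R_th.
Step 1 — V_th is the open-circuit voltage V_A - V_B (nothing connected across the terminals).
Nodal analysis, taking node 2 as the 0 V reference.
Source V1 fixes V_0 = 5 V.
KCL at each unknown node (sum of currents leaving = 0; resistances in Ω):
  Node 1: (V_1 - 5)/240 + (V_1 - 0)/10 + (V_1 - V_3)/3900 = 0
  Node 3: (V_3 - 5)/20 + (V_3 - 0)/3300 + (V_3 - V_1)/3900 = 0
Collecting terms (coefficients in siemens):
  0.1044·V_1 - 0.0002564·V_3 = 0.02083
  0.05056·V_3 - 0.0002564·V_1 = 0.25
Determinant D = (0.1044)(0.05056) - (-0.0002564)(-0.0002564) = 0.00528
V_1 = [(0.02083)(0.05056) - (-0.0002564)(0.25)]/D = 0.2117 V
V_3 = [(0.1044)(0.25) - (0.02083)(-0.0002564)]/D = 4.946 V
V_th = V_1 - V_3 = 0.2117 - 4.946 = -4.734 V
Step 2 — R_th: zero the source — replace V1 by a short circuit (node 2 merges into node 0) — and find the resistance seen between A (node 1) and B (node 3).
Reduce the network between node 1 (A) and node 3 (B) by series/parallel combination:
  Rp1 = R1 ‖ R2 (parallel, both between nodes 0 and 1) = 1/(1/240 + 1/10) = 9.6 Ω
  Rp2 = R3 ‖ R4 (parallel, both between nodes 0 and 3) = 1/(1/20 + 1/3300) = 19.88 Ω
  Rs1 = Rp1 + Rp2 (series, joined only at node 0) = 9.6 + 19.88 = 29.48 Ω
  Rp3 = R5 ‖ Rs1 (parallel, both between nodes 1 and 3) = 1/(1/3900 + 1/29.48) = 29.26 Ω
R_th = 29.26 Ω
I_n = V_th/R_th = -4.734/29.26 = -0.1618 A, and R_n = R_th = 29.26 Ω

Final answer: I_n = -0.1618 A, R_n = 29.26 Ω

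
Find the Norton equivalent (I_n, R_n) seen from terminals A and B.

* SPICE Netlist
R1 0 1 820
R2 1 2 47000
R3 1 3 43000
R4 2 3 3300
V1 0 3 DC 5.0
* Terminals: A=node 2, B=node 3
Find the Thévenin equivalent first; then I_n = V_th/R_th and R_n = R_th.
Step 1 — V_th is the open-circuit voltage V_A - V_B (nothing connected across the terminals).
Nodal analysis, taking node 3 as the 0 V reference.
Source V1 fixes V_0 = 5 V.
KCL at each unknown node (sum of currents leaving = 0; resistances in Ω):
  Node 1: (V_1 - 5)/820 + (V_1 - V_2)/47000 + (V_1 - 0)/43000 = 0
  Node 2: (V_2 - V_1)/47000 + (V_2 - 0)/3300 = 0
Collecting terms (coefficients in siemens):
  0.001264·V_1 - 0.00002128·V_2 = 0.006098
  0.0003243·V_2 - 0.00002128·V_1 = 0
Determinant D = (0.001264)(0.0003243) - (-0.00002128)(-0.00002128) = 0.0000004095
V_1 = [(0.006098)(0.0003243) - (-0.00002128)(0)]/D = 4.829 V
V_2 = [(0.001264)(0) - (0.006098)(-0.00002128)]/D = 0.3168 V
V_th = V_2 - V_3 = 0.3168 - 0 = 0.3168 V
Step 2 — R_th: zero the source — replace V1 by a short circuit (node 3 merges into node 0) — and find the resistance seen between A (node 2) and B (node 0).
Reduce the network between node 2 (A) and node 0 (B) by series/parallel combination:
  Rp1 = R1 ‖ R3 (parallel, both between nodes 0 and 1) = 1/(1/820 + 1/43000) = 804.7 Ω
  Rs1 = R2 + Rp1 (series, joined only at node 1) = 47000 + 804.7 = 47800 Ω
  Rp2 = R4 ‖ Rs1 (parallel, both between nodes 0 and 2) = 1/(1/3300 + 1/47800) = 3087 Ω
R_th = 3.087 kΩ
I_n = V_th/R_th = 0.3168/3087 = 0.0001026 A, and R_n = R_th = 3.087 kΩ

Final answer: I_n = 0.0001026 A, R_n = 3.087 kΩ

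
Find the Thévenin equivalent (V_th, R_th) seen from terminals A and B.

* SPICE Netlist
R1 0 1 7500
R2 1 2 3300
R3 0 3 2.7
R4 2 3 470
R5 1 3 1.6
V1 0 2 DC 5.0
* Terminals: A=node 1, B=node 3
Step 1 — V_th is the open-circuit voltage V_A - V_B (nothing connected across the terminals).
Nodal analysis, taking node 2 as the 0 V reference.
Source V1 fixes V_0 = 5 V.
KCL at each unknown node (sum of currents leaving = 0; resistances in Ω):
  Node 1: (V_1 - 5)/7500 + (V_1 - 0)/3300 + (V_1 - V_3)/1.6 = 0
  Node 3: (V_3 - 5)/2.7 + (V_3 - 0)/470 + (V_3 - V_1)/1.6 = 0
Collecting terms (coefficients in siemens):
  0.6254·V_1 - 0.625·V_3 = 0.0006667
  0.9975·V_3 - 0.625·V_1 = 1.852
Determinant D = (0.6254)(0.9975) - (-0.625)(-0.625) = 0.2332
V_1 = [(0.0006667)(0.9975) - (-0.625)(1.852)]/D = 4.965 V
V_3 = [(0.6254)(1.852) - (0.0006667)(-0.625)]/D = 4.967 V
V_th = V_1 - V_3 = 4.965 - 4.967 = -0.0024 V
Step 2 — R_th: zero the source — replace V1 by a short circuit (node 2 merges into node 0) — and find the resistance seen between A (node 1) and B (node 3).
Reduce the network between node 1 (A) and node 3 (B) by series/parallel combination:
  Rp1 = R1 ‖ R2 (parallel, both between nodes 0 and 1) = 1/(1/7500 + 1/3300) = 2292 Ω
  Rp2 = R3 ‖ R4 (parallel, both between nodes 0 and 3) = 1/(1/2.7 + 1/470) = 2.685 Ω
  Rs1 = Rp1 + Rp2 (series, joined only at node 0) = 2292 + 2.685 = 2294 Ω
  Rp3 = R5 ‖ Rs1 (parallel, both between nodes 1 and 3) = 1/(1/1.6 + 1/2294) = 1.599 Ω
R_th = 1.599 Ω

Final answer: V_th = -0.0024 V, R_th = 1.599 Ω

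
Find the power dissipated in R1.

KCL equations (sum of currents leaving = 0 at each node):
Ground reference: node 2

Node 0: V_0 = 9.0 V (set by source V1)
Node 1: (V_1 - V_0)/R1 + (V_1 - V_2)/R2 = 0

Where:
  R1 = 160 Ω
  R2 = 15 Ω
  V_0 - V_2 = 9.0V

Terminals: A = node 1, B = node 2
Nodal analysis, taking node 2 as the 0 V reference.
Source V1 fixes V_0 = 9 V.
KCL at each unknown node (sum of currents leaving = 0; resistances in Ω):
  Node 1: (V_1 - 9)/160 + (V_1 - 0)/15 = 0
Collecting terms: 0.07292 × V_1 = 0.05625  =>  V_1 = 0.7714 V
I_R1 = (V_0 - V_1)/R1 = (9 - 0.7714)/160 = 0.05143 A
P_R1 = I_R1² × R1 = (0.05143)² × 160 = 0.4232 W

Final answer: 0.4232 W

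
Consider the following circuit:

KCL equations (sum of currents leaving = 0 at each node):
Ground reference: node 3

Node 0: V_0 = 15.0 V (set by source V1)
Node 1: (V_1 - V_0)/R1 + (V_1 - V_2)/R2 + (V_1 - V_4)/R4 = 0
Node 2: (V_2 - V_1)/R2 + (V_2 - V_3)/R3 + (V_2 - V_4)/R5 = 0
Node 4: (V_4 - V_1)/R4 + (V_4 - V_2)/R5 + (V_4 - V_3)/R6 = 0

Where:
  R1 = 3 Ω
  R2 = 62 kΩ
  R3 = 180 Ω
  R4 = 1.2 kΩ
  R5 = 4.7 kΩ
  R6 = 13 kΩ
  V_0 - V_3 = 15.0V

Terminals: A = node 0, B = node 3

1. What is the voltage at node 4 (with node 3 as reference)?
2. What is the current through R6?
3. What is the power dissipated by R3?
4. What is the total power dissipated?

Nodal analysis, taking node 3 as the 0 V reference.
Source V1 fixes V_0 = 15 V.
KCL at each unknown node (sum of currents leaving = 0; resistances in Ω):
  Node 1: (V_1 - 15)/3 + (V_1 - V_2)/62000 + (V_1 - V_4)/1200 = 0
  Node 2: (V_2 - V_1)/62000 + (V_2 - 0)/180 + (V_2 - V_4)/4700 = 0
  Node 4: (V_4 - V_1)/1200 + (V_4 - V_2)/4700 + (V_4 - 0)/13000 = 0
Collecting terms (coefficients in siemens):
  0.3342·V_1 - 0.00001613·V_2 - 0.0008333·V_4 = 5
  0.005784·V_2 - 0.00001613·V_1 - 0.0002128·V_4 = 0
  0.001123·V_4 - 0.0008333·V_1 - 0.0002128·V_2 = 0
Solving these 3 simultaneous equations (Gaussian elimination) gives:
  V_1 = 14.99 V, V_2 = 0.4541 V, V_4 = 11.21 V
Part 1:
  Read off the nodal solution: V_4 = 11.21 V
Part 2:
  I_R6 = (V_3 - V_4)/R6 = (0 - 11.21)/13000 = -0.0008622 A
  Magnitude: I_R6 = 0.0008622 A
Part 3:
  I_R3 = (V_2 - V_3)/R3 = (0.4541 - 0)/180 = 0.002523 A
  P_R3 = I_R3² × R3 = (0.002523)² × 180 = 0.001146 W
Part 4:
  Power in each resistor, P = (ΔV)²/R:
    P_R1 = (15 - 14.99)²/3 = 0.00003437 W
    P_R2 = (14.99 - 0.4541)²/62000 = 0.003408 W
    P_R3 = (0.4541 - 0)²/180 = 0.001146 W
    P_R4 = (14.99 - 11.21)²/1200 = 0.01191 W
    P_R5 = (0.4541 - 11.21)²/4700 = 0.02461 W
    P_R6 = (0 - 11.21)²/13000 = 0.009665 W
  P_total = P_R1 + P_R2 + P_R3 + P_R4 + P_R5 + P_R6 = 0.05078 W

Final answers:
1. V_4 = 11.21 V
2. I_R6 = 0.0008622 A
3. P_R3 = 0.001146 W
4. P_total = 0.05078 W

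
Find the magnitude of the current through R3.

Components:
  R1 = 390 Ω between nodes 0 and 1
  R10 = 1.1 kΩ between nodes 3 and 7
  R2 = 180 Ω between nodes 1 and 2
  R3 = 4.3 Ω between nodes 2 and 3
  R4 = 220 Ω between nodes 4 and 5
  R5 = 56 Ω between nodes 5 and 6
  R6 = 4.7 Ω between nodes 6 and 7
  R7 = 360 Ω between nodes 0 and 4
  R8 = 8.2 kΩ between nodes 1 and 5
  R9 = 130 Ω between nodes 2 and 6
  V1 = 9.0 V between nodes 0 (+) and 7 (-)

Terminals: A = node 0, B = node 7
Nodal analysis, taking node 7 as the 0 V reference.
Source V1 fixes V_0 = 9 V.
KCL at each unknown node (sum of currents leaving = 0; resistances in Ω):
  Node 1: (V_1 - 9)/390 + (V_1 - V_2)/180 + (V_1 - V_5)/8200 = 0
  Node 2: (V_2 - V_1)/180 + (V_2 - V_3)/4.3 + (V_2 - V_6)/130 = 0
  Node 3: (V_3 - V_2)/4.3 + (V_3 - 0)/1100 = 0
  Node 4: (V_4 - V_5)/220 + (V_4 - 9)/360 = 0
  Node 5: (V_5 - V_4)/220 + (V_5 - V_6)/56 + (V_5 - V_1)/8200 = 0
  Node 6: (V_6 - V_5)/56 + (V_6 - 0)/4.7 + (V_6 - V_2)/130 = 0
Collecting terms (coefficients in siemens):
  0.008242·V_1 - 0.005556·V_2 - 0.000122·V_5 = 0.02308
  0.2458·V_2 - 0.005556·V_1 - 0.2326·V_3 - 0.007692·V_6 = 0
  0.2335·V_3 - 0.2326·V_2 = 0
  0.007323·V_4 - 0.004545·V_5 = 0.025
  0.02252·V_5 - 0.000122·V_1 - 0.004545·V_4 - 0.01786·V_6 = 0
  0.2383·V_6 - 0.007692·V_2 - 0.01786·V_5 = 0
Solving these 6 simultaneous equations (Gaussian elimination) gives:
  V_1 = 3.886 V, V_2 = 1.591 V, V_3 = 1.585 V, V_4 = 3.985 V
  V_5 = 0.9207 V, V_6 = 0.1203 V
I_R3 = (V_2 - V_3)/R3 = (1.591 - 1.585)/4.3 = 0.00144 A
|I_R3| = 0.00144 A

Final answer: |I_R3| = 0.00144 A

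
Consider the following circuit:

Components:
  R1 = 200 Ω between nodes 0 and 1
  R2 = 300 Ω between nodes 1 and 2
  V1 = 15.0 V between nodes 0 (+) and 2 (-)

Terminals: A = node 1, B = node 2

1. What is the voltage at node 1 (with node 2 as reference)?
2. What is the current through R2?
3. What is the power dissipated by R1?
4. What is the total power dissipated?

Nodal analysis, taking node 2 as the 0 V reference.
Source V1 fixes V_0 = 15 V.
KCL at each unknown node (sum of currents leaving = 0; resistances in Ω):
  Node 1: (V_1 - 15)/200 + (V_1 - 0)/300 = 0
Collecting terms: 0.008333 × V_1 = 0.075  =>  V_1 = 9 V
Part 1:
  Read off the nodal solution: V_1 = 9 V
Part 2:
  I_R2 = (V_1 - V_2)/R2 = (9 - 0)/300 = 0.03 A
  Magnitude: I_R2 = 0.03 A
Part 3:
  I_R1 = (V_0 - V_1)/R1 = (15 - 9)/200 = 0.03 A
  P_R1 = I_R1² × R1 = (0.03)² × 200 = 0.18 W
Part 4:
  Power in each resistor, P = (ΔV)²/R:
    P_R1 = (15 - 9)²/200 = 0.18 W
    P_R2 = (9 - 0)²/300 = 0.27 W
  P_total = P_R1 + P_R2 = 0.45 W

Final answers:
1. V_1 = 9 V
2. I_R2 = 0.03 A
3. P_R1 = 0.18 W
4. P_total = 0.45 W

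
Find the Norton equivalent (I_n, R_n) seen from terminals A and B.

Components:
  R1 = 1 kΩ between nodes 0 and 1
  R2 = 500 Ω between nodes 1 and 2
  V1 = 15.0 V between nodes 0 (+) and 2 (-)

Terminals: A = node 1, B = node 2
Find the Thévenin equivalent first; then I_n = V_th/R_th and R_n = R_th.
Step 1 — V_th is the open-circuit voltage V_A - V_B (nothing connected across the terminals).
Nodal analysis, taking node 2 as the 0 V reference.
Source V1 fixes V_0 = 15 V.
KCL at each unknown node (sum of currents leaving = 0; resistances in Ω):
  Node 1: (V_1 - 15)/1000 + (V_1 - 0)/500 = 0
Collecting terms: 0.003 × V_1 = 0.015  =>  V_1 = 5 V
V_th = V_1 - V_2 = 5 - 0 = 5 V
Step 2 — R_th: zero the source — replace V1 by a short circuit (node 2 merges into node 0) — and find the resistance seen between A (node 1) and B (node 0).
Reduce the network between node 1 (A) and node 0 (B) by series/parallel combination:
  Rp1 = R1 ‖ R2 (parallel, both between nodes 0 and 1) = 1/(1/1000 + 1/500) = 333.3 Ω
R_th = 333.3 Ω
I_n = V_th/R_th = 5/333.3 = 0.015 A, and R_n = R_th = 333.3 Ω

Final answer: I_n = 0.015 A, R_n = 333.3 Ω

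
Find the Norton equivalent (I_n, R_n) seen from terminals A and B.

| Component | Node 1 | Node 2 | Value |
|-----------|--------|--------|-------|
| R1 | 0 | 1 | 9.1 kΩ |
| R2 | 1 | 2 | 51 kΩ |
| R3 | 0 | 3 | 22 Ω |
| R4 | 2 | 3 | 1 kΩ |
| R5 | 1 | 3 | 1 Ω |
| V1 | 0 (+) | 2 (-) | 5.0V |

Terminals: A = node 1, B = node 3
Find the Thévenin equivalent first; then I_n = V_th/R_th and R_n = R_th.
Step 1 — V_th is the open-circuit voltage V_A - V_B (nothing connected across the terminals).
Nodal analysis, taking node 2 as the 0 V reference.
Source V1 fixes V_0 = 5 V.
KCL at each unknown node (sum of currents leaving = 0; resistances in Ω):
  Node 1: (V_1 - 5)/9100 + (V_1 - 0)/51000 + (V_1 - V_3)/1 = 0
  Node 3: (V_3 - 5)/22 + (V_3 - 0)/1000 + (V_3 - V_1)/1 = 0
Collecting terms (coefficients in siemens):
  1·V_1 - 1·V_3 = 0.0005495
  1.046·V_3 - 1·V_1 = 0.2273
Determinant D = (1)(1.046) - (-1)(-1) = 0.04659
V_1 = [(0.0005495)(1.046) - (-1)(0.2273)]/D = 4.89 V
V_3 = [(1)(0.2273) - (0.0005495)(-1)]/D = 4.891 V
V_th = V_1 - V_3 = 4.89 - 4.891 = -0.00008386 V
Step 2 — R_th: zero the source — replace V1 by a short circuit (node 2 merges into node 0) — and find the resistance seen between A (node 1) and B (node 3).
Reduce the network between node 1 (A) and node 3 (B) by series/parallel combination:
  Rp1 = R1 ‖ R2 (parallel, both between nodes 0 and 1) = 1/(1/9100 + 1/51000) = 7722 Ω
  Rp2 = R3 ‖ R4 (parallel, both between nodes 0 and 3) = 1/(1/22 + 1/1000) = 21.53 Ω
  Rs1 = Rp1 + Rp2 (series, joined only at node 0) = 7722 + 21.53 = 7744 Ω
  Rp3 = R5 ‖ Rs1 (parallel, both between nodes 1 and 3) = 1/(1/1 + 1/7744) = 0.9999 Ω
R_th = 0.9999 Ω
I_n = V_th/R_th = -0.00008386/0.9999 = -0.00008387 A, and R_n = R_th = 0.9999 Ω

Final answer: I_n = -8.387e-05 A, R_n = 0.9999 Ω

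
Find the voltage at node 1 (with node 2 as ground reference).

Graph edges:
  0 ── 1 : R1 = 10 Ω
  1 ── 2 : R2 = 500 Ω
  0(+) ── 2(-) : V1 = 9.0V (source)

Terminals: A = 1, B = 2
Nodal analysis, taking node 2 as the 0 V reference.
Source V1 fixes V_0 = 9 V.
KCL at each unknown node (sum of currents leaving = 0; resistances in Ω):
  Node 1: (V_1 - 9)/10 + (V_1 - 0)/500 = 0
Collecting terms: 0.102 × V_1 = 0.9  =>  V_1 = 8.824 V
The requested potential is V_1 = 8.824 V.

Final answer: V_1 = 8.824 V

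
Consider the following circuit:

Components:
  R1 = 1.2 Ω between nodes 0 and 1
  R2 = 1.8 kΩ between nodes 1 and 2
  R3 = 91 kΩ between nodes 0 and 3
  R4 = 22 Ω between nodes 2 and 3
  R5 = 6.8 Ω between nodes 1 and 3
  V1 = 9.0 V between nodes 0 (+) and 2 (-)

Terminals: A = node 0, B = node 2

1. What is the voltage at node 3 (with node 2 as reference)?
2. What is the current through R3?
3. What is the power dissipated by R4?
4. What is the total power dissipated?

Nodal analysis, taking node 2 as the 0 V reference.
Source V1 fixes V_0 = 9 V.
KCL at each unknown node (sum of currents leaving = 0; resistances in Ω):
  Node 1: (V_1 - 9)/1.2 + (V_1 - 0)/1800 + (V_1 - V_3)/6.8 = 0
  Node 3: (V_3 - 9)/91000 + (V_3 - 0)/22 + (V_3 - V_1)/6.8 = 0
Collecting terms (coefficients in siemens):
  0.9809·V_1 - 0.1471·V_3 = 7.5
  0.1925·V_3 - 0.1471·V_1 = 0.0000989
Determinant D = (0.9809)(0.1925) - (-0.1471)(-0.1471) = 0.1672
V_1 = [(7.5)(0.1925) - (-0.1471)(0.0000989)]/D = 8.634 V
V_3 = [(0.9809)(0.0000989) - (7.5)(-0.1471)]/D = 6.596 V
Part 1:
  Read off the nodal solution: V_3 = 6.596 V
Part 2:
  I_R3 = (V_0 - V_3)/R3 = (9 - 6.596)/91000 = 0.00002642 A
  Magnitude: I_R3 = 0.00002642 A
Part 3:
  I_R4 = (V_2 - V_3)/R4 = (0 - 6.596)/22 = -0.2998 A
  P_R4 = I_R4² × R4 = (-0.2998)² × 22 = 1.978 W
Part 4:
  Power in each resistor, P = (ΔV)²/R:
    P_R1 = (9 - 8.634)²/1.2 = 0.1113 W
    P_R2 = (8.634 - 0)²/1800 = 0.04142 W
    P_R3 = (9 - 6.596)²/91000 = 0.00006351 W
    P_R4 = (0 - 6.596)²/22 = 1.978 W
    P_R5 = (8.634 - 6.596)²/6.8 = 0.6111 W
  P_total = P_R1 + P_R2 + P_R3 + P_R4 + P_R5 = 2.742 W

Final answers:
1. V_3 = 6.596 V
2. I_R3 = 2.642e-05 A
3. P_R4 = 1.978 W
4. P_total = 2.742 W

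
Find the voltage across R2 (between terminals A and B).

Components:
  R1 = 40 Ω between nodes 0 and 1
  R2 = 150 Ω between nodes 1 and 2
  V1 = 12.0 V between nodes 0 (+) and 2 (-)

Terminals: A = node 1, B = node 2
R1 and R2 are in series across V1 (node 0 → node 1 → node 2), and the output A–B is taken across R2, so this is a voltage divider.
Series current: I = V1/(R1 + R2) = 12/(40 + 150) = 12/190 = 0.06316 A
V_R2 = I × R2 = V1 × R2/(R1 + R2) = 12 × 150/190 = 9.474 V

Final answer: 9.474 V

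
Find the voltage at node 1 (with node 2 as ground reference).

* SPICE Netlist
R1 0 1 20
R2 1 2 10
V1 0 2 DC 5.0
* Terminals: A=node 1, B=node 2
Nodal analysis, taking node 2 as the 0 V reference.
Source V1 fixes V_0 = 5 V.
KCL at each unknown node (sum of currents leaving = 0; resistances in Ω):
  Node 1: (V_1 - 5)/20 + (V_1 - 0)/10 = 0
Collecting terms: 0.15 × V_1 = 0.25  =>  V_1 = 1.667 V
The requested potential is V_1 = 1.667 V.

Final answer: V_1 = 1.667 V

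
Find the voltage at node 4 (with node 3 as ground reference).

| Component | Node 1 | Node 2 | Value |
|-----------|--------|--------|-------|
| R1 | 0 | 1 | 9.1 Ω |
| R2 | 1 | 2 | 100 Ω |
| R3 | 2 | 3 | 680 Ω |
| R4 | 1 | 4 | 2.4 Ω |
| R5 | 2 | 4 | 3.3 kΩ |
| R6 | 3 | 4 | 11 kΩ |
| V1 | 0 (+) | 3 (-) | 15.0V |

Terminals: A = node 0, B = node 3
Nodal analysis, taking node 3 as the 0 V reference.
Source V1 fixes V_0 = 15 V.
KCL at each unknown node (sum of currents leaving = 0; resistances in Ω):
  Node 1: (V_1 - 15)/9.1 + (V_1 - V_2)/100 + (V_1 - V_4)/2.4 = 0
  Node 2: (V_2 - V_1)/100 + (V_2 - 0)/680 + (V_2 - V_4)/3300 = 0
  Node 4: (V_4 - V_1)/2.4 + (V_4 - V_2)/3300 + (V_4 - 0)/11000 = 0
Collecting terms (coefficients in siemens):
  0.5366·V_1 - 0.01·V_2 - 0.4167·V_4 = 1.648
  0.01177·V_2 - 0.01·V_1 - 0.000303·V_4 = 0
  0.4171·V_4 - 0.4167·V_1 - 0.000303·V_2 = 0
Solving these 3 simultaneous equations (Gaussian elimination) gives:
  V_1 = 14.81 V, V_2 = 12.96 V, V_4 = 14.81 V
The requested potential is V_4 = 14.81 V.

Final answer: V_4 = 14.81 V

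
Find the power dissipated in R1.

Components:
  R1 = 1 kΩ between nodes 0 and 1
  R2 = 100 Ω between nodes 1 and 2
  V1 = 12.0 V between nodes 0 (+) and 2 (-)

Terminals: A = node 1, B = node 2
Nodal analysis, taking node 2 as the 0 V reference.
Source V1 fixes V_0 = 12 V.
KCL at each unknown node (sum of currents leaving = 0; resistances in Ω):
  Node 1: (V_1 - 12)/1000 + (V_1 - 0)/100 = 0
Collecting terms: 0.011 × V_1 = 0.012  =>  V_1 = 1.091 V
I_R1 = (V_0 - V_1)/R1 = (12 - 1.091)/1000 = 0.01091 A
P_R1 = I_R1² × R1 = (0.01091)² × 1000 = 0.119 W

Final answer: 0.119 W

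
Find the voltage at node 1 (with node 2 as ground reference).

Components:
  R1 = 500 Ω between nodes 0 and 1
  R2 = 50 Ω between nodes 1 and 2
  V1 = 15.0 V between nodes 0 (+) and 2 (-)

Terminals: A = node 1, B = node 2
Nodal analysis, taking node 2 as the 0 V reference.
Source V1 fixes V_0 = 15 V.
KCL at each unknown node (sum of currents leaving = 0; resistances in Ω):
  Node 1: (V_1 - 15)/500 + (V_1 - 0)/50 = 0
Collecting terms: 0.022 × V_1 = 0.03  =>  V_1 = 1.364 V
The requested potential is V_1 = 1.364 V.

Final answer: V_1 = 1.364 V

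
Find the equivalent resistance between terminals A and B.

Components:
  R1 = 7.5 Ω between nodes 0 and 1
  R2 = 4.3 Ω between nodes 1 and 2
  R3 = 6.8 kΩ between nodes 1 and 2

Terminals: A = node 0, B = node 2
Reduce the network between node 0 (A) and node 2 (B) by series/parallel combination:
  Rp1 = R2 ‖ R3 (parallel, both between nodes 1 and 2) = 1/(1/4.3 + 1/6800) = 4.297 Ω
  Rs1 = R1 + Rp1 (series, joined only at node 1) = 7.5 + 4.297 = 11.8 Ω
R_eq = 11.8 Ω

Final answer: 11.8 Ω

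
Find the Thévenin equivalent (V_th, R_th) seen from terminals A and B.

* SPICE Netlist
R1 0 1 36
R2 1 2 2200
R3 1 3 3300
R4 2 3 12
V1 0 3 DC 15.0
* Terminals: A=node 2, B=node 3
Step 1 — V_th is the open-circuit voltage V_A - V_B (nothing connected across the terminals).
Nodal analysis, taking node 3 as the 0 V reference.
Source V1 fixes V_0 = 15 V.
KCL at each unknown node (sum of currents leaving = 0; resistances in Ω):
  Node 1: (V_1 - 15)/36 + (V_1 - V_2)/2200 + (V_1 - 0)/3300 = 0
  Node 2: (V_2 - V_1)/2200 + (V_2 - 0)/12 = 0
Collecting terms (coefficients in siemens):
  0.02854·V_1 - 0.0004545·V_2 = 0.4167
  0.08379·V_2 - 0.0004545·V_1 = 0
Determinant D = (0.02854)(0.08379) - (-0.0004545)(-0.0004545) = 0.002391
V_1 = [(0.4167)(0.08379) - (-0.0004545)(0)]/D = 14.6 V
V_2 = [(0.02854)(0) - (0.4167)(-0.0004545)]/D = 0.07922 V
V_th = V_2 - V_3 = 0.07922 - 0 = 0.07922 V
Step 2 — R_th: zero the source — replace V1 by a short circuit (node 3 merges into node 0) — and find the resistance seen between A (node 2) and B (node 0).
Reduce the network between node 2 (A) and node 0 (B) by series/parallel combination:
  Rp1 = R1 ‖ R3 (parallel, both between nodes 0 and 1) = 1/(1/36 + 1/3300) = 35.61 Ω
  Rs1 = R2 + Rp1 (series, joined only at node 1) = 2200 + 35.61 = 2236 Ω
  Rp2 = R4 ‖ Rs1 (parallel, both between nodes 0 and 2) = 1/(1/12 + 1/2236) = 11.94 Ω
R_th = 11.94 Ω

Final answer: V_th = 0.07922 V, R_th = 11.94 Ω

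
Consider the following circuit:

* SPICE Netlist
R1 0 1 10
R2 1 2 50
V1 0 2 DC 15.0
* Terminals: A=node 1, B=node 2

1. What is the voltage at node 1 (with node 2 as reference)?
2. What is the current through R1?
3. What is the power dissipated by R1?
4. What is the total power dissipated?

Nodal analysis, taking node 2 as the 0 V reference.
Source V1 fixes V_0 = 15 V.
KCL at each unknown node (sum of currents leaving = 0; resistances in Ω):
  Node 1: (V_1 - 15)/10 + (V_1 - 0)/50 = 0
Collecting terms: 0.12 × V_1 = 1.5  =>  V_1 = 12.5 V
Part 1:
  Read off the nodal solution: V_1 = 12.5 V
Part 2:
  I_R1 = (V_0 - V_1)/R1 = (15 - 12.5)/10 = 0.25 A
  Magnitude: I_R1 = 0.25 A
Part 3:
  I_R1 = (V_0 - V_1)/R1 = (15 - 12.5)/10 = 0.25 A
  P_R1 = I_R1² × R1 = (0.25)² × 10 = 0.625 W
Part 4:
  Power in each resistor, P = (ΔV)²/R:
    P_R1 = (15 - 12.5)²/10 = 0.625 W
    P_R2 = (12.5 - 0)²/50 = 3.125 W
  P_total = P_R1 + P_R2 = 3.75 W

Final answers:
1. V_1 = 12.5 V
2. I_R1 = 0.25 A
3. P_R1 = 0.625 W
4. P_total = 3.75 W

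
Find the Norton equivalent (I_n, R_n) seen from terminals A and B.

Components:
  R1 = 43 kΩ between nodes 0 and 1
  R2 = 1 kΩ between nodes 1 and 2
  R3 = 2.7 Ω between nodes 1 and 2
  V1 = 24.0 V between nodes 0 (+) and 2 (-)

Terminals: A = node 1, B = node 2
Find the Thévenin equivalent first; then I_n = V_th/R_th and R_n = R_th.
Step 1 — V_th is the open-circuit voltage V_A - V_B (nothing connected across the terminals).
Nodal analysis, taking node 2 as the 0 V reference.
Source V1 fixes V_0 = 24 V.
KCL at each unknown node (sum of currents leaving = 0; resistances in Ω):
  Node 1: (V_1 - 24)/43000 + (V_1 - 0)/1000 + (V_1 - 0)/2.7 = 0
Collecting terms: 0.3714 × V_1 = 0.0005581  =>  V_1 = 0.001503 V
V_th = V_1 - V_2 = 0.001503 - 0 = 0.001503 V
Step 2 — R_th: zero the source — replace V1 by a short circuit (node 2 merges into node 0) — and find the resistance seen between A (node 1) and B (node 0).
Reduce the network between node 1 (A) and node 0 (B) by series/parallel combination:
  Rp1 = R1 ‖ R2 ‖ R3 (parallel, all between nodes 0 and 1) = 1/(1/43000 + 1/1000 + 1/2.7) = 2.693 Ω
R_th = 2.693 Ω
I_n = V_th/R_th = 0.001503/2.693 = 0.0005581 A, and R_n = R_th = 2.693 Ω

Final answer: I_n = 0.0005581 A, R_n = 2.693 Ω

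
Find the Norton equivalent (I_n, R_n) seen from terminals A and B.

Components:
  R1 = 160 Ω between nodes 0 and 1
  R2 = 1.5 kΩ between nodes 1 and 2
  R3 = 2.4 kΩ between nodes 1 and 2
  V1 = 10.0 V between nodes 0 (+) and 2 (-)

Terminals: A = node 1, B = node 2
Find the Thévenin equivalent first; then I_n = V_th/R_th and R_n = R_th.
Step 1 — V_th is the open-circuit voltage V_A - V_B (nothing connected across the terminals).
Nodal analysis, taking node 2 as the 0 V reference.
Source V1 fixes V_0 = 10 V.
KCL at each unknown node (sum of currents leaving = 0; resistances in Ω):
  Node 1: (V_1 - 10)/160 + (V_1 - 0)/1500 + (V_1 - 0)/2400 = 0
Collecting terms: 0.007333 × V_1 = 0.0625  =>  V_1 = 8.523 V
V_th = V_1 - V_2 = 8.523 - 0 = 8.523 V
Step 2 — R_th: zero the source — replace V1 by a short circuit (node 2 merges into node 0) — and find the resistance seen between A (node 1) and B (node 0).
Reduce the network between node 1 (A) and node 0 (B) by series/parallel combination:
  Rp1 = R1 ‖ R2 ‖ R3 (parallel, all between nodes 0 and 1) = 1/(1/160 + 1/1500 + 1/2400) = 136.4 Ω
R_th = 136.4 Ω
I_n = V_th/R_th = 8.523/136.4 = 0.0625 A, and R_n = R_th = 136.4 Ω

Final answer: I_n = 0.0625 A, R_n = 136.4 Ω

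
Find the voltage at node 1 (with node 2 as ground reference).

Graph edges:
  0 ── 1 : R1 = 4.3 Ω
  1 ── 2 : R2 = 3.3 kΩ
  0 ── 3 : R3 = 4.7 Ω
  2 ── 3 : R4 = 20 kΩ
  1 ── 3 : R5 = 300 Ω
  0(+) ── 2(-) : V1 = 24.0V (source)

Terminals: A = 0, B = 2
Nodal analysis, taking node 2 as the 0 V reference.
Source V1 fixes V_0 = 24 V.
KCL at each unknown node (sum of currents leaving = 0; resistances in Ω):
  Node 1: (V_1 - 24)/4.3 + (V_1 - 0)/3300 + (V_1 - V_3)/300 = 0
  Node 3: (V_3 - 24)/4.7 + (V_3 - 0)/20000 + (V_3 - V_1)/300 = 0
Collecting terms (coefficients in siemens):
  0.2362·V_1 - 0.003333·V_3 = 5.581
  0.2161·V_3 - 0.003333·V_1 = 5.106
Determinant D = (0.2362)(0.2161) - (-0.003333)(-0.003333) = 0.05104
V_1 = [(5.581)(0.2161) - (-0.003333)(5.106)]/D = 23.97 V
V_3 = [(0.2362)(5.106) - (5.581)(-0.003333)]/D = 23.99 V
The requested potential is V_1 = 23.97 V.

Final answer: V_1 = 23.97 V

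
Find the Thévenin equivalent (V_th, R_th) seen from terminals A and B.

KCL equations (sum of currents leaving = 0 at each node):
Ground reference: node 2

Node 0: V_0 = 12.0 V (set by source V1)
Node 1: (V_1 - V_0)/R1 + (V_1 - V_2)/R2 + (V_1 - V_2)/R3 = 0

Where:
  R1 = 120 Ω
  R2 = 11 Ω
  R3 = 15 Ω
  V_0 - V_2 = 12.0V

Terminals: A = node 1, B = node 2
Step 1 — V_th is the open-circuit voltage V_A - V_B (nothing connected across the terminals).
Nodal analysis, taking node 2 as the 0 V reference.
Source V1 fixes V_0 = 12 V.
KCL at each unknown node (sum of currents leaving = 0; resistances in Ω):
  Node 1: (V_1 - 12)/120 + (V_1 - 0)/11 + (V_1 - 0)/15 = 0
Collecting terms: 0.1659 × V_1 = 0.1  =>  V_1 = 0.6027 V
V_th = V_1 - V_2 = 0.6027 - 0 = 0.6027 V
Step 2 — R_th: zero the source — replace V1 by a short circuit (node 2 merges into node 0) — and find the resistance seen between A (node 1) and B (node 0).
Reduce the network between node 1 (A) and node 0 (B) by series/parallel combination:
  Rp1 = R1 ‖ R2 ‖ R3 (parallel, all between nodes 0 and 1) = 1/(1/120 + 1/11 + 1/15) = 6.027 Ω
R_th = 6.027 Ω

Final answer: V_th = 0.6027 V, R_th = 6.027 Ω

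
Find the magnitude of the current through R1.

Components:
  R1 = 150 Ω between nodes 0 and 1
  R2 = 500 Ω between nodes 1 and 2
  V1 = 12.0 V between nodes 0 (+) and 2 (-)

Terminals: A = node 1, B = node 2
Nodal analysis, taking node 2 as the 0 V reference.
Source V1 fixes V_0 = 12 V.
KCL at each unknown node (sum of currents leaving = 0; resistances in Ω):
  Node 1: (V_1 - 12)/150 + (V_1 - 0)/500 = 0
Collecting terms: 0.008667 × V_1 = 0.08  =>  V_1 = 9.231 V
I_R1 = (V_0 - V_1)/R1 = (12 - 9.231)/150 = 0.01846 A
|I_R1| = 0.01846 A

Final answer: |I_R1| = 0.01846 A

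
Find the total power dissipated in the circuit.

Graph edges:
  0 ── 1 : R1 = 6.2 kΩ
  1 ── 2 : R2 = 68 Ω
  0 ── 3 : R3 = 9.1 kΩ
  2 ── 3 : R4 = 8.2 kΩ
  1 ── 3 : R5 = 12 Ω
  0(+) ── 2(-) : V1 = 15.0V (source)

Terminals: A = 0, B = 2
Nodal analysis, taking node 2 as the 0 V reference.
Source V1 fixes V_0 = 15 V.
KCL at each unknown node (sum of currents leaving = 0; resistances in Ω):
  Node 1: (V_1 - 15)/6200 + (V_1 - 0)/68 + (V_1 - V_3)/12 = 0
  Node 3: (V_3 - 15)/9100 + (V_3 - 0)/8200 + (V_3 - V_1)/12 = 0
Collecting terms (coefficients in siemens):
  0.0982·V_1 - 0.08333·V_3 = 0.002419
  0.08357·V_3 - 0.08333·V_1 = 0.001648
Determinant D = (0.0982)(0.08357) - (-0.08333)(-0.08333) = 0.001262
V_1 = [(0.002419)(0.08357) - (-0.08333)(0.001648)]/D = 0.2691 V
V_3 = [(0.0982)(0.001648) - (0.002419)(-0.08333)]/D = 0.2881 V
Power in each resistor, P = (ΔV)²/R:
  P_R1 = (15 - 0.2691)²/6200 = 0.035 W
  P_R2 = (0.2691 - 0)²/68 = 0.001065 W
  P_R3 = (15 - 0.2881)²/9100 = 0.02378 W
  P_R4 = (0 - 0.2881)²/8200 = 0.00001012 W
  P_R5 = (0.2691 - 0.2881)²/12 = 0.00003002 W
P_total = P_R1 + P_R2 + P_R3 + P_R4 + P_R5 = 0.05989 W

Final answer: 0.05989 W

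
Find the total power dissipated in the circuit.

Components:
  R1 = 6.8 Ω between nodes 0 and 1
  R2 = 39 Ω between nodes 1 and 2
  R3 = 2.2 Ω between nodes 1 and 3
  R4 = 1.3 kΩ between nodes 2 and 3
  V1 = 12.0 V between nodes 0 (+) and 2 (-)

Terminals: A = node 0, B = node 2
Nodal analysis, taking node 2 as the 0 V reference.
Source V1 fixes V_0 = 12 V.
KCL at each unknown node (sum of currents leaving = 0; resistances in Ω):
  Node 1: (V_1 - 12)/6.8 + (V_1 - 0)/39 + (V_1 - V_3)/2.2 = 0
  Node 3: (V_3 - V_1)/2.2 + (V_3 - 0)/1300 = 0
Collecting terms (coefficients in siemens):
  0.6272·V_1 - 0.4545·V_3 = 1.765
  0.4553·V_3 - 0.4545·V_1 = 0
Determinant D = (0.6272)(0.4553) - (-0.4545)(-0.4545) = 0.07898
V_1 = [(1.765)(0.4553) - (-0.4545)(0)]/D = 10.17 V
V_3 = [(0.6272)(0) - (1.765)(-0.4545)]/D = 10.16 V
Power in each resistor, P = (ΔV)²/R:
  P_R1 = (12 - 10.17)²/6.8 = 0.4908 W
  P_R2 = (10.17 - 0)²/39 = 2.654 W
  P_R3 = (10.17 - 10.16)²/2.2 = 0.0001343 W
  P_R4 = (0 - 10.16)²/1300 = 0.07934 W
P_total = P_R1 + P_R2 + P_R3 + P_R4 = 3.224 W

Final answer: 3.224 W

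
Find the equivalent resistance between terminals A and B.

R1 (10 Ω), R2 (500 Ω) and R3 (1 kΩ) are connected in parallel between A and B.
Reduce the network between node 0 (A) and node 1 (B) by series/parallel combination:
  Rp1 = R1 ‖ R2 ‖ R3 (parallel, all between nodes 0 and 1) = 1/(1/10 + 1/500 + 1/1000) = 9.709 Ω
R_eq = 9.709 Ω

Final answer: 9.709 Ω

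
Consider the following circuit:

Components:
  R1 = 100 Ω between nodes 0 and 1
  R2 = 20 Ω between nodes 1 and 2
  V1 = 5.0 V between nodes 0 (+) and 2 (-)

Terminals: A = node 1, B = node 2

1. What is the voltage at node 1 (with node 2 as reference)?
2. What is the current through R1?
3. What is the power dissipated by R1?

Nodal analysis, taking node 2 as the 0 V reference.
Source V1 fixes V_0 = 5 V.
KCL at each unknown node (sum of currents leaving = 0; resistances in Ω):
  Node 1: (V_1 - 5)/100 + (V_1 - 0)/20 = 0
Collecting terms: 0.06 × V_1 = 0.05  =>  V_1 = 0.8333 V
Part 1:
  Read off the nodal solution: V_1 = 0.8333 V
Part 2:
  I_R1 = (V_0 - V_1)/R1 = (5 - 0.8333)/100 = 0.04167 A
  Magnitude: I_R1 = 0.04167 A
Part 3:
  I_R1 = (V_0 - V_1)/R1 = (5 - 0.8333)/100 = 0.04167 A
  P_R1 = I_R1² × R1 = (0.04167)² × 100 = 0.1736 W

Final answers:
1. V_1 = 0.8333 V
2. I_R1 = 0.04167 A
3. P_R1 = 0.1736 W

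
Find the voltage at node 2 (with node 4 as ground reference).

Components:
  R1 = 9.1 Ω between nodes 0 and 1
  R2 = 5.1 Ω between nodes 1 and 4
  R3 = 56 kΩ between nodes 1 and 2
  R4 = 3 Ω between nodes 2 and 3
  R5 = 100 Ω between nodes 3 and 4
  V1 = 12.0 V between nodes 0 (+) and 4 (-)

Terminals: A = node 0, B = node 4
Nodal analysis, taking node 4 as the 0 V reference.
Source V1 fixes V_0 = 12 V.
KCL at each unknown node (sum of currents leaving = 0; resistances in Ω):
  Node 1: (V_1 - 12)/9.1 + (V_1 - 0)/5.1 + (V_1 - V_2)/56000 = 0
  Node 2: (V_2 - V_1)/56000 + (V_2 - V_3)/3 = 0
  Node 3: (V_3 - V_2)/3 + (V_3 - 0)/100 = 0
Collecting terms (coefficients in siemens):
  0.306·V_1 - 0.00001786·V_2 = 1.319
  0.3334·V_2 - 0.00001786·V_1 - 0.3333·V_3 = 0
  0.3433·V_3 - 0.3333·V_2 = 0
Solving these 3 simultaneous equations (Gaussian elimination) gives:
  V_1 = 4.31 V, V_2 = 0.007912 V, V_3 = 0.007682 V
The requested potential is V_2 = 0.007912 V.

Final answer: V_2 = 0.007912 V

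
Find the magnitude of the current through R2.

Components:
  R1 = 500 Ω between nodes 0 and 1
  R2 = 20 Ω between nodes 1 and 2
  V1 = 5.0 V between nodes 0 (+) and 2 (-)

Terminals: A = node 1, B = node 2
Nodal analysis, taking node 2 as the 0 V reference.
Source V1 fixes V_0 = 5 V.
KCL at each unknown node (sum of currents leaving = 0; resistances in Ω):
  Node 1: (V_1 - 5)/500 + (V_1 - 0)/20 = 0
Collecting terms: 0.052 × V_1 = 0.01  =>  V_1 = 0.1923 V
I_R2 = (V_1 - V_2)/R2 = (0.1923 - 0)/20 = 0.009615 A
|I_R2| = 0.009615 A

Final answer: |I_R2| = 0.009615 A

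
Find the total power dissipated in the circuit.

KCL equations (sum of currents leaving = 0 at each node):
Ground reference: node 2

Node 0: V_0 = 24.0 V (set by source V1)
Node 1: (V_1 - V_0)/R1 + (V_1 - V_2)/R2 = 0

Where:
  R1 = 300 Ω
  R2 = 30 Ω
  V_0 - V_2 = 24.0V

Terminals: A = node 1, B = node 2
Nodal analysis, taking node 2 as the 0 V reference.
Source V1 fixes V_0 = 24 V.
KCL at each unknown node (sum of currents leaving = 0; resistances in Ω):
  Node 1: (V_1 - 24)/300 + (V_1 - 0)/30 = 0
Collecting terms: 0.03667 × V_1 = 0.08  =>  V_1 = 2.182 V
Power in each resistor, P = (ΔV)²/R:
  P_R1 = (24 - 2.182)²/300 = 1.587 W
  P_R2 = (2.182 - 0)²/30 = 0.1587 W
P_total = P_R1 + P_R2 = 1.745 W

Final answer: 1.745 W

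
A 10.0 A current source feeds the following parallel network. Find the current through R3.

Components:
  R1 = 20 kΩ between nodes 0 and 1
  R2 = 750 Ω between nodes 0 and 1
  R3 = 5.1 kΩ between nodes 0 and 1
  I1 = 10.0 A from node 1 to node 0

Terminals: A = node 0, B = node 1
All resistors sit directly between nodes 0 and 1, so they are in parallel and share one voltage V; the full source current 10 A splits among them.
1/R_par = 1/20000 + 1/750 + 1/5100 = 0.001579 S  =>  R_par = 633.1 Ω
V = I × R_par = 10 × 633.1 = 6331 V
I_R3 = V/R3 = 6331/5100 = 1.241 A

Final answer: 1.241 A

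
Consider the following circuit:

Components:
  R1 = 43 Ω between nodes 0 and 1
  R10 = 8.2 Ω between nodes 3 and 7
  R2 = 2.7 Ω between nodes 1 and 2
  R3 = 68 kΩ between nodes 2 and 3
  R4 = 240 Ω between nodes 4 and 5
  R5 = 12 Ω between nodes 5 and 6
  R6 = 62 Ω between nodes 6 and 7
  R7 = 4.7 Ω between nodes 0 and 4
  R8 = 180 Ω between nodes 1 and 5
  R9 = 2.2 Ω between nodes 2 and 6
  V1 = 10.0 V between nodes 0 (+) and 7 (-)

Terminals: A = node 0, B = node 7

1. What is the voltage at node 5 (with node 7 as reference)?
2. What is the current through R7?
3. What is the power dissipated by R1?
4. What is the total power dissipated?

Nodal analysis, taking node 7 as the 0 V reference.
Source V1 fixes V_0 = 10 V.
KCL at each unknown node (sum of currents leaving = 0; resistances in Ω):
  Node 1: (V_1 - 10)/43 + (V_1 - V_2)/2.7 + (V_1 - V_5)/180 = 0
  Node 2: (V_2 - V_1)/2.7 + (V_2 - V_3)/68000 + (V_2 - V_6)/2.2 = 0
  Node 3: (V_3 - V_2)/68000 + (V_3 - 0)/8.2 = 0
  Node 4: (V_4 - V_5)/240 + (V_4 - 10)/4.7 = 0
  Node 5: (V_5 - V_4)/240 + (V_5 - V_6)/12 + (V_5 - V_1)/180 = 0
  Node 6: (V_6 - V_5)/12 + (V_6 - 0)/62 + (V_6 - V_2)/2.2 = 0
Collecting terms (coefficients in siemens):
  0.3992·V_1 - 0.3704·V_2 - 0.005556·V_5 = 0.2326
  0.8249·V_2 - 0.3704·V_1 - 0.00001471·V_3 - 0.4545·V_6 = 0
  0.122·V_3 - 0.00001471·V_2 = 0
  0.2169·V_4 - 0.004167·V_5 = 2.128
  0.09306·V_5 - 0.005556·V_1 - 0.004167·V_4 - 0.08333·V_6 = 0
  0.554·V_6 - 0.4545·V_2 - 0.08333·V_5 = 0
Solving these 6 simultaneous equations (Gaussian elimination) gives:
  V_1 = 6.454 V, V_2 = 6.235 V, V_3 = 0.0007517 V, V_4 = 9.928 V
  V_5 = 6.253 V, V_6 = 6.056 V
Part 1:
  Read off the nodal solution: V_5 = 6.253 V
Part 2:
  I_R7 = (V_0 - V_4)/R7 = (10 - 9.928)/4.7 = 0.01531 A
  Magnitude: I_R7 = 0.01531 A
Part 3:
  I_R1 = (V_0 - V_1)/R1 = (10 - 6.454)/43 = 0.08246 A
  P_R1 = I_R1² × R1 = (0.08246)² × 43 = 0.2924 W
Part 4:
  Power in each resistor, P = (ΔV)²/R:
    P_R1 = (10 - 6.454)²/43 = 0.2924 W
    P_R2 = (6.454 - 6.235)²/2.7 = 0.01786 W
    P_R3 = (6.235 - 0.0007517)²/68000 = 0.0005715 W
    P_R4 = (9.928 - 6.253)²/240 = 0.05627 W
    P_R5 = (6.253 - 6.056)²/12 = 0.003239 W
    P_R6 = (6.056 - 0)²/62 = 0.5915 W
    P_R7 = (10 - 9.928)²/4.7 = 0.001102 W
    P_R8 = (6.454 - 6.253)²/180 = 0.0002249 W
    P_R9 = (6.235 - 6.056)²/2.2 = 0.01452 W
    P_R10 = (0.0007517 - 0)²/8.2 = 0.00000006892 W
  P_total = P_R1 + P_R2 + P_R3 + P_R4 + P_R5 + P_R6 + P_R7 + P_R8 + P_R9 + P_R10 = 0.9777 W

Final answers:
1. V_5 = 6.253 V
2. I_R7 = 0.01531 A
3. P_R1 = 0.2924 W
4. P_total = 0.9777 W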